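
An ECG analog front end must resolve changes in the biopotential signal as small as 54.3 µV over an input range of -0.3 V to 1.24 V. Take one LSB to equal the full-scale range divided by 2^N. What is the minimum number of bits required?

15 bits

The full-scale span is 1.24 − (-0.3) = 1.54 V.
Levels needed ≥ 1.54/54.3 µV = 28360. 2^15 = 32768 suffices, so N_min = 15.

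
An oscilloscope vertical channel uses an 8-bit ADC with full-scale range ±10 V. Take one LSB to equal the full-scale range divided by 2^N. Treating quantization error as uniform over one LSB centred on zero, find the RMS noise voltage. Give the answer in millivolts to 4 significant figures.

The full-scale span is 10 − (-10) = 20 V.
One LSB is 20 V / 256 = 78.1250 mV.
σ_q = LSB/√12 = 78.1250 mV/3.4641 = 22.55 mV.

22.55 mV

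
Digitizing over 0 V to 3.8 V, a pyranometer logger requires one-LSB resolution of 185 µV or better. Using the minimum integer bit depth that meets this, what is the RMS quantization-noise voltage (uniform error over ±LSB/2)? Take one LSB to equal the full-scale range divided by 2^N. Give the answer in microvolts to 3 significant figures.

33.5 µV

Range is 3.8 V.
Need 2^N ≥ 3.8 V / 185 µV = 20540 → N_min = 15.
LSB = 3.8 V ÷ 2^15 = 3.8/32768 V = 115.97 µV.
V_rms = LSB/√12 = 33.5 µV.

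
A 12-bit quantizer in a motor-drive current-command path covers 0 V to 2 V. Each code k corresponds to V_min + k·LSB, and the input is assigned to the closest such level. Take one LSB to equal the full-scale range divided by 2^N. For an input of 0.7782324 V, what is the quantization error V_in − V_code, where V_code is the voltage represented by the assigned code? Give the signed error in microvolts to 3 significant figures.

Range is 2 V. LSB = 2 V / 2^12 ≈ 488.3 µV.
Position in LSBs: (0.7782324 − (0)) × 4096/2 = 1593.8200; rounding gives k = 1594.
Reconstructed level: 0 + 1594 × 2/4096 V = 0.7783203125 V.
V_in − V_code = 0.7782324 − (0.7783203125) = −87.9 µV.

−87.9 µV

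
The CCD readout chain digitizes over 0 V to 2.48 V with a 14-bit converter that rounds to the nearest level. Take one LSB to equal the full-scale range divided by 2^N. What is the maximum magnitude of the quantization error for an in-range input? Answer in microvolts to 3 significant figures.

75.7 µV

Span = 2.48 V.
LSB = 2.48 V / 2^14 = 151.37 µV.
A rounding quantizer has |error| ≤ LSB/2 = 75.7 µV.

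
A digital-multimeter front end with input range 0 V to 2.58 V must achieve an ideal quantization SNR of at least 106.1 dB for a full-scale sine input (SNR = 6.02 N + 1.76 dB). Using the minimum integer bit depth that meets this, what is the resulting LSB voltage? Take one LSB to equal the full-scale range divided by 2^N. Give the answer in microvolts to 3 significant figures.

9.84 µV

Span = 2.58 V.
Required N = ⌈(106.1 − 1.76)/6.02⌉ = ⌈17.332⌉ = 18.
Step size = 2.58/262144 V = 9.84 µV.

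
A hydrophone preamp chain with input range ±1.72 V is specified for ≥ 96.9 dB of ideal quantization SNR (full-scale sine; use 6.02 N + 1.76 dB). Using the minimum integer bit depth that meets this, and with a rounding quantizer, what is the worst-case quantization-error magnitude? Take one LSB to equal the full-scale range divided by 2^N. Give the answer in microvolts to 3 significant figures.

26.2 µV

Range = 1.72 − (-1.72) = 3.44 V.
6.02 N + 1.76 ≥ 96.9 gives N ≥ 15.804, so the minimum integer is 16.
LSB = 3.44 V ÷ 2^16 = 3.44/65536 V = 52.490 µV.
Max error for round-to-nearest is LSB/2 = 26.2 µV.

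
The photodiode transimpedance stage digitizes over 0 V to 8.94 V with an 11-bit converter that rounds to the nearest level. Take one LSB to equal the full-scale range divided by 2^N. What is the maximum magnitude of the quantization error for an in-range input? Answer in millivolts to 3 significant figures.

2.18 mV

V_FS = 8.94 V.
LSB = 8.94 V / 2^11 = 4.3652 mV.
A rounding quantizer has |error| ≤ LSB/2 = 2.18 mV.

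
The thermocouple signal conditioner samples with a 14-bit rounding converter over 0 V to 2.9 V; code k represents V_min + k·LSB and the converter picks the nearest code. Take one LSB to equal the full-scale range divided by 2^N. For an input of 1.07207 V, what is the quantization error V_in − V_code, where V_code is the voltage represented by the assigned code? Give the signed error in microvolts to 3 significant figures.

−30.8 µV

V_FS = 2.9 V. LSB = 2.9 V / 2^14 ≈ 177.0 µV.
(1.07207 − (0)) / LSB = 1.07207 × 16384/2.9 = 6056.8258. Nearest integer: k = 6057.
V_code = 0 + (6057/16384) × 2.9 = 1.0721008301 V.
Error = V_in − V_code = 1.07207 − (1.0721008301) = −30.8 µV.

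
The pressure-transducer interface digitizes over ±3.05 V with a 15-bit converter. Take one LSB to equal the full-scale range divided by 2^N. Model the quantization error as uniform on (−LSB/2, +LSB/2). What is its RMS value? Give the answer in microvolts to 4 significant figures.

53.74 µV

Full-scale range = 3.05 V − (-3.05 V) = 6.1 V.
Step size = 6.1/32768 V = 186.157 µV.
V_rms = LSB/√12 = 186.157 µV / √12 = 53.74 µV.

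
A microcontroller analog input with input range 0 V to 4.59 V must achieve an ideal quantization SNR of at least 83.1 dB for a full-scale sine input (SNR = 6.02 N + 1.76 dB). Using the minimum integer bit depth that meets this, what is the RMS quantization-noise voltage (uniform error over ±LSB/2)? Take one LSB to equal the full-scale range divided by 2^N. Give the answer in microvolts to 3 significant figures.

Full-scale range = 4.59 V.
N ≥ (83.1 − 1.76)/6.02 = 13.512 → N_min = 14.
Step size = 4.59/16384 V = 280.15 µV.
RMS noise = LSB/√12 = 80.9 µV.

80.9 µV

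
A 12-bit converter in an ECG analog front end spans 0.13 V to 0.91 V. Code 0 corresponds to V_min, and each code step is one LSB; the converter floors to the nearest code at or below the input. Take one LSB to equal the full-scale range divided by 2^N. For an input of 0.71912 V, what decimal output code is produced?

The full-scale span is 0.91 − (0.13) = 0.78 V. LSB = 0.78 V / 2^12 ≈ 190.4 µV.
V_in − V_min = 0.71912 − (0.13) = 0.58912 V.
Divide by LSB: 0.58912 × 4096/0.78 = 3093.6353.
Truncating gives code 3093.

3093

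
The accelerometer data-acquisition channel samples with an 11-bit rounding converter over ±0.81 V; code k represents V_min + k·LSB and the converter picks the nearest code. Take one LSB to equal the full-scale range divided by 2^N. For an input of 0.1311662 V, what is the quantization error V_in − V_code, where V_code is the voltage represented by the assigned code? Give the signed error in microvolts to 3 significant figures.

−142 µV

Full-scale range = 0.81 V − (-0.81 V) = 1.62 V. LSB = 1.62 V / 2^11 ≈ 0.7910 mV.
(V_in − V_min)/LSB = (0.1311662 − (-0.81)) × 2048/1.62 = 1189.8200 → nearest code k = 1190.
Reconstructed level: -0.81 + 1190 × 1.62/2048 V = 0.1313085938 V.
e = 0.1311662 − (0.1313085938) = −142 µV.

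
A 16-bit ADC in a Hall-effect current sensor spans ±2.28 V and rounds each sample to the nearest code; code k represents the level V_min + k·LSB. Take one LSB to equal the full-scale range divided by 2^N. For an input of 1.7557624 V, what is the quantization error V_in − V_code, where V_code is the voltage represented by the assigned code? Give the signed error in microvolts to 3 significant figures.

−21.3 µV

Range = 2.28 − (-2.28) = 4.56 V. LSB = 4.56 V / 2^16 ≈ 69.58 µV.
Position in LSBs: (1.7557624 − (-2.28)) × 65536/4.56 = 58001.6940; rounding gives k = 58002.
Reconstructed level: -2.28 + 58002 × 4.56/65536 V = 1.7557836914 V.
Error = V_in − V_code = 1.7557624 − (1.7557836914) = −21.3 µV.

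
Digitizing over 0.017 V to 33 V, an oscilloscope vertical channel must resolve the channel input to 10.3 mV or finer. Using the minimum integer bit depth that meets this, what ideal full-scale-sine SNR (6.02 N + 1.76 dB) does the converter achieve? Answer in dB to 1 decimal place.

74.0 dB

The full-scale span is 33 − (0.017) = 32.983 V.
Required number of levels: 32.983/10.3 mV = 3202.2; smallest N with 2^N ≥ that is 12.
SNR = 6.02 × 12 + 1.76 = 74.00 dB.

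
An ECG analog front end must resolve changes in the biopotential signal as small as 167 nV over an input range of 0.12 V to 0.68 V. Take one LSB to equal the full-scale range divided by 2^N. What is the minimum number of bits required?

Span: 0.68 V − (0.12 V) = 0.56 V.
0.56 V / 167 nV = 3.353e6. Since 2^21 = 2097152 and 2^22 = 4194304, N = 22.

22 bits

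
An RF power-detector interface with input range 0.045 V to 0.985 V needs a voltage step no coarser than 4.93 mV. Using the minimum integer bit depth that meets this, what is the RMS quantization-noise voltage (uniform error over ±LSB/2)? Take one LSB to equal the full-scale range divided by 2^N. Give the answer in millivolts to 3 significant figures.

1.06 mV

Full-scale range = 0.985 V − (0.045 V) = 0.94 V.
0.94 V / 4.93 mV = 190.7. Since 2^7 = 128 and 2^8 = 256, N = 8.
LSB = 0.94 V ÷ 2^8 = 0.94/256 V = 3.6719 mV.
RMS noise = LSB/√12 = 1.06 mV.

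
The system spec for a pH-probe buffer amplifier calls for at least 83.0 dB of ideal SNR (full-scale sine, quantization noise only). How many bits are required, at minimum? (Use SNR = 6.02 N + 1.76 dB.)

14 bits

Required N = ⌈(83.0 − 1.76)/6.02⌉ = ⌈13.495⌉ = 14.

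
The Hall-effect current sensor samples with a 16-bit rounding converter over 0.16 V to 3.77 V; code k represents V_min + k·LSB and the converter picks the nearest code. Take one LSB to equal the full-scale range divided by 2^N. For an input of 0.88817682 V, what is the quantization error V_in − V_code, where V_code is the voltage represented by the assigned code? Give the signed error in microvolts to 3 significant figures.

The full-scale span is 3.77 − (0.16) = 3.61 V. LSB = 3.61 V / 2^16 ≈ 55.08 µV.
(V_in − V_min)/LSB = (0.88817682 − (0.16)) × 65536/3.61 = 13219.3341 → nearest code k = 13219.
Reconstructed level: 0.16 + 13219 × 3.61/65536 V = 0.88815841675 V.
Error = V_in − V_code = 0.88817682 − (0.88815841675) = +18.4 µV.

+18.4 µV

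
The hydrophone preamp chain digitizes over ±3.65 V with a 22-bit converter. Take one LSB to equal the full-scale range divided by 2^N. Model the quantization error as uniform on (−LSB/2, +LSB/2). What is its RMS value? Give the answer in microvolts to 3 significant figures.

Range = 3.65 − (-3.65) = 7.3 V.
LSB = 7.3 V / 2^22 = 1.7405 µV.
σ_q = LSB/√12 = 1.7405 µV/3.4641 = 0.502 µV.

0.502 µV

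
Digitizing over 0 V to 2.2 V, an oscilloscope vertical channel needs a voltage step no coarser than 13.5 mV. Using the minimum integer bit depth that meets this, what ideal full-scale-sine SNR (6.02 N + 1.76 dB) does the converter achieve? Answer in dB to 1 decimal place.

49.9 dB

Range is 2.2 V.
Need 2^N ≥ 2.2 V / 13.5 mV = 163.0 → N_min = 8.
Ideal SNR at N = 8: 6.02·8 + 1.76 = 49.9 dB.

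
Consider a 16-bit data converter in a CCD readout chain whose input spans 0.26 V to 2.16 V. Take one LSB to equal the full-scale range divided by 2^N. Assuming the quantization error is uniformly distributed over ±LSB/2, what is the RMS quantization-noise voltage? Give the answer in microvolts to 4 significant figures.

8.369 µV

Range = 2.16 − (0.26) = 1.9 V.
LSB = 1.9 V ÷ 2^16 = 1.9/65536 V = 28.9917 µV.
σ_q = LSB/√12 = 28.9917 µV/3.4641 = 8.369 µV.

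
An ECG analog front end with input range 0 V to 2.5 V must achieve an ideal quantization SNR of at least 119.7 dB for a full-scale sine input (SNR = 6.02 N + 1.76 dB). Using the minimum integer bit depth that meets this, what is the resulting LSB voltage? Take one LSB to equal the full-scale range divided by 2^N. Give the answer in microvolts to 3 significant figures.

V_FS = 2.5 V.
Required N = ⌈(119.7 − 1.76)/6.02⌉ = ⌈19.591⌉ = 20.
LSB = 2.5 V / 2^20 = 2.38 µV.

2.38 µV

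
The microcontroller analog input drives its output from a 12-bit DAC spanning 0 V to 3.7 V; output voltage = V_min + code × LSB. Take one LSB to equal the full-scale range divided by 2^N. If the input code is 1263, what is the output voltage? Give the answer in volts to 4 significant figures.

1.141 V

Span = 3.7 V. LSB = 3.7 V / 2^12.
Output = V_min + (1263/4096) × range = 0 + 0.308350 × 3.7 V
      = 0 + 1.14089 = 1.14089 V.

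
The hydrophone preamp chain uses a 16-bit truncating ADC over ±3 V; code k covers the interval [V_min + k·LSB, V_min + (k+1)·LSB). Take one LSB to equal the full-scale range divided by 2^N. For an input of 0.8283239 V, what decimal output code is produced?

The full-scale span is 3 − (-3) = 6 V. LSB = 6 V / 2^16 ≈ 91.55 µV.
(V_in − V_min) × 2^16/range = (0.8283239 − (-3)) × 65536/6 = 41815.506.
Floor → code = 41815.

41815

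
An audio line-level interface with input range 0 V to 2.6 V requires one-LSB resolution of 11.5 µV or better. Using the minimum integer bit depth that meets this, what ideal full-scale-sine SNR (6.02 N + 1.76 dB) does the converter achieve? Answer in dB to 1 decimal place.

Full-scale range = 2.6 V.
Need 2^N ≥ 2.6 V / 11.5 µV = 226100 → N_min = 18.
SNR = 6.02 × 18 + 1.76 = 110.12 dB.

110.1 dB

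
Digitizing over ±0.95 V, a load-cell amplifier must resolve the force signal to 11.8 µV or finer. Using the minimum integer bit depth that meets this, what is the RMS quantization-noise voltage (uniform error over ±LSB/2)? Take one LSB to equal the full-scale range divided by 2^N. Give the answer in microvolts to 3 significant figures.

2.09 µV

Span: 0.95 V − (-0.95 V) = 1.9 V.
Levels needed ≥ 1.9/11.8 µV = 161000. 2^18 = 262144 suffices, so N_min = 18.
LSB = 1.9 V / 2^18 = 7.2479 µV.
σ_q = LSB/√12 = 7.2479 µV/3.4641 = 2.09 µV.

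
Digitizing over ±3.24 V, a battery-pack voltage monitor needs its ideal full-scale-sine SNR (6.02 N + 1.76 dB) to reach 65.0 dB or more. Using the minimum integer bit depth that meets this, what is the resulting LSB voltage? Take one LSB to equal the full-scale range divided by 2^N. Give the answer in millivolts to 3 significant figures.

3.16 mV

Span: 3.24 V − (-3.24 V) = 6.48 V.
N ≥ (65.0 − 1.76)/6.02 = 10.505 → N_min = 11.
LSB = 6.48 V / 2^11 = 3.16 mV.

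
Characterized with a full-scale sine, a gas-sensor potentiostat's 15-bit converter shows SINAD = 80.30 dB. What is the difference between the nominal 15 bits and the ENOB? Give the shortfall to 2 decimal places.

ENOB = (SINAD − 1.76)/6.02 = (80.30 − 1.76)/6.02 = 13.0465 bits.
15 − 13.0465 = 1.95 bits below nominal.

1.95 bits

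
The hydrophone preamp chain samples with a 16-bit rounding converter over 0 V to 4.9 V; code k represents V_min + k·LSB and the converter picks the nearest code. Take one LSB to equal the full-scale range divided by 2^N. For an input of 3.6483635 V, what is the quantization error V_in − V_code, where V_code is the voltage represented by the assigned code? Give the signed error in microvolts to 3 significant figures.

−19.1 µV

Span = 4.9 V. LSB = 4.9 V / 2^16 ≈ 74.77 µV.
(3.6483635 − (0)) / LSB = 3.6483635 × 65536/4.9 = 48795.7450. Nearest integer: k = 48796.
V_code = V_min + k × range/2^16 = 0 + 48796 × 4.9/65536 = 3.6483825684 V.
e = 3.6483635 − (3.6483825684) = −19.1 µV.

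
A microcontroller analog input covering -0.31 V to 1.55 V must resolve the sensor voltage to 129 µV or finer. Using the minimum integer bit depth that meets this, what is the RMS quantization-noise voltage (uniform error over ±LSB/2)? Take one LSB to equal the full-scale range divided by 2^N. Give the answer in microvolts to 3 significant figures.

Range = 1.55 − (-0.31) = 1.86 V.
Levels needed ≥ 1.86/129 µV = 14420. 2^14 = 16384 suffices, so N_min = 14.
LSB = 1.86 V ÷ 2^14 = 1.86/16384 V = 113.53 µV.
V_rms = LSB/√12 = 32.8 µV.

32.8 µV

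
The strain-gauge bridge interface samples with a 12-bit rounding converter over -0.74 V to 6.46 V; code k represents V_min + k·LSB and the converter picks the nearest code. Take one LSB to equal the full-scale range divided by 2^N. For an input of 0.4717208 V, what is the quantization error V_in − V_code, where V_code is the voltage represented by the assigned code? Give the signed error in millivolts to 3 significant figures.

Range = 6.46 − (-0.74) = 7.2 V. LSB = 7.2 V / 2^12 ≈ 1.758 mV.
(V_in − V_min)/LSB = (0.4717208 − (-0.74)) × 4096/7.2 = 689.3345 → nearest code k = 689.
V_code = V_min + k × range/2^12 = -0.74 + 689 × 7.2/4096 = 0.4711328125 V.
Error = V_in − V_code = 0.4717208 − (0.4711328125) = +0.588 mV.

+0.588 mV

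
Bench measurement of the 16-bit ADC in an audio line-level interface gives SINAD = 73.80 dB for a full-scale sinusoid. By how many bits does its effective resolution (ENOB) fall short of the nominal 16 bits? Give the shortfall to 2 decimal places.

4.03 bits

N_eff = (73.80 − 1.76)/6.02 = 11.9668 bits.
Lost resolution: 16 − 11.9668 = 4.0332 bits.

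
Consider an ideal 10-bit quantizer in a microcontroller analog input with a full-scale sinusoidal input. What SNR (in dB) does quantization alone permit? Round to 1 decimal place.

62.0 dB

6.02(10) + 1.76 = 60.20 + 1.76 = 61.96 dB.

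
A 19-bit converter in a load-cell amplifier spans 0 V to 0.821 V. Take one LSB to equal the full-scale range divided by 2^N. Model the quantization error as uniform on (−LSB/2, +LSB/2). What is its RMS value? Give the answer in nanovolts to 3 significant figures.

452 nV

Range is 0.821 V.
LSB = 0.821 V ÷ 2^19 = 0.821/524288 V = 1.5659 µV.
RMS of a uniform error over width LSB is LSB/√12 = 452 nV.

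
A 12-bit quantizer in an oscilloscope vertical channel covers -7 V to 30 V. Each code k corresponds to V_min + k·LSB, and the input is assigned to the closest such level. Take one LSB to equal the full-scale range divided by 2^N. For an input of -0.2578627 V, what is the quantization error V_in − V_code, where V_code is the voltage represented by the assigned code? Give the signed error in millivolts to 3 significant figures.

+3.37 mV

The full-scale span is 30 − (-7) = 37 V. LSB = 37 V / 2^12 ≈ 9.033 mV.
(V_in − V_min)/LSB = (-0.2578627 − (-7)) × 4096/37 = 746.3728 → nearest code k = 746.
V_code = V_min + k × range/2^12 = -7 + 746 × 37/4096 = -0.2612304688 V.
V_in − V_code = -0.2578627 − (-0.2612304688) = +3.37 mV.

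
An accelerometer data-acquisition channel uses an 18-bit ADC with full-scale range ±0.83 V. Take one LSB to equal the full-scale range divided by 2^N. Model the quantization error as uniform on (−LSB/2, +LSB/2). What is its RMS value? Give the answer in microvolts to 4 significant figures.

Span: 0.83 V − (-0.83 V) = 1.66 V.
LSB = 1.66 V ÷ 2^18 = 1.66/262144 V = 6.33240 µV.
RMS of a uniform error over width LSB is LSB/√12 = 1.828 µV.

1.828 µV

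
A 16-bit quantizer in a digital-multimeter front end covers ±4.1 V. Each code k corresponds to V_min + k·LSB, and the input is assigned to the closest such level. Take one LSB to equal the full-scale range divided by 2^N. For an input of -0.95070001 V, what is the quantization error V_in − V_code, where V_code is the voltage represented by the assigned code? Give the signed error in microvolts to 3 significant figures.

−22.5 µV

Span: 4.1 V − (-4.1 V) = 8.2 V. LSB = 8.2 V / 2^16 ≈ 125.1 µV.
(V_in − V_min)/LSB = (-0.95070001 − (-4.1)) × 65536/8.2 = 25169.8200 → nearest code k = 25170.
Reconstructed level: -4.1 + 25170 × 8.2/65536 V = -0.95067749023 V.
e = -0.95070001 − (-0.95067749023) = −22.5 µV.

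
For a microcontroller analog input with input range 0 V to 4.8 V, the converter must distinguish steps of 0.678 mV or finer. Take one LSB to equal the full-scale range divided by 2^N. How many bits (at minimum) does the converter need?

13 bits

Full-scale range = 4.8 V.
Levels needed ≥ 4.8/0.678 mV = 7080. 2^13 = 8192 suffices, so N_min = 13.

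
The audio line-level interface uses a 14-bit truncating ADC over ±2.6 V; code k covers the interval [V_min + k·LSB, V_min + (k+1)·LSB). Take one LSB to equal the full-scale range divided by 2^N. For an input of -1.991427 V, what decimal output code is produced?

1917

The full-scale span is 2.6 − (-2.6) = 5.2 V. LSB = 5.2 V / 2^14 ≈ 317.4 µV.
V_in − V_min = -1.991427 − (-2.6) = 0.608573 V.
Divide by LSB: 0.608573 × 16384/5.2 = 1917.4731.
Truncating gives code 1917.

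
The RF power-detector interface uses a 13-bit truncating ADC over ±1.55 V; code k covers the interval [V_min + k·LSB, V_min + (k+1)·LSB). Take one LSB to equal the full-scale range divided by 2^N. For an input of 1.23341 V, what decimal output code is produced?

7355

Span: 1.55 V − (-1.55 V) = 3.1 V. LSB = 3.1 V / 2^13 ≈ 378.4 µV.
(V_in − V_min) × 2^13/range = (1.23341 − (-1.55)) × 8192/3.1 = 7355.385.
Floor → code = 7355.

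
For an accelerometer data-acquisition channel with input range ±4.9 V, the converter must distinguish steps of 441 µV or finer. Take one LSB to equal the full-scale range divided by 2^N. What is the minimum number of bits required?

15 bits

Span: 4.9 V − (-4.9 V) = 9.8 V.
Need 2^N ≥ 9.8 V / 441 µV = 22220 → N_min = 15.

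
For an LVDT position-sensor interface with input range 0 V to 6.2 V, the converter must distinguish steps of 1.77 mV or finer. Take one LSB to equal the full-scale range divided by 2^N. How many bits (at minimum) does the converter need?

12 bits

Range is 6.2 V.
Levels needed ≥ 6.2/1.77 mV = 3503. 2^12 = 4096 suffices, so N_min = 12.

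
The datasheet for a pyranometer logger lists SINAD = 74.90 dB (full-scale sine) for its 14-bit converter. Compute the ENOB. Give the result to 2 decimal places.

ENOB = (SINAD − 1.76) / 6.02 = (74.90 − 1.76) / 6.02 = 73.14 / 6.02 = 12.1495.

12.15 bits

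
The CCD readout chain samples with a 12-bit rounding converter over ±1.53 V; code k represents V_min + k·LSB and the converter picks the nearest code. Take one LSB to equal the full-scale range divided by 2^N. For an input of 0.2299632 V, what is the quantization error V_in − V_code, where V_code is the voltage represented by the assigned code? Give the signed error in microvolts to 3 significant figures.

−134 µV

The full-scale span is 1.53 − (-1.53) = 3.06 V. LSB = 3.06 V / 2^12 ≈ 0.7471 mV.
(0.2299632 − (-1.53)) / LSB = 1.7599632 × 4096/3.06 = 2355.8200. Nearest integer: k = 2356.
V_code = -1.53 + (2356/4096) × 3.06 = 0.2300976563 V.
Error = V_in − V_code = 0.2299632 − (0.2300976563) = −134 µV.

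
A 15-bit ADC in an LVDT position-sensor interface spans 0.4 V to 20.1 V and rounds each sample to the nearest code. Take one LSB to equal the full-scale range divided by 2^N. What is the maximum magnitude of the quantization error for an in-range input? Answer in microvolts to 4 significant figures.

Full-scale range = 20.1 V − (0.4 V) = 19.7 V.
Step size = 19.7/32768 V = 0.601196 mV.
|e|_max = LSB/2 = 300.6 µV.

300.6 µV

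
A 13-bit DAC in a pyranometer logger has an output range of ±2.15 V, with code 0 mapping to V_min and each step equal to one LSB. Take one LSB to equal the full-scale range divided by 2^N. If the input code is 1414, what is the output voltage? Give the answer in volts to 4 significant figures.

Range = 2.15 − (-2.15) = 4.3 V. LSB = 4.3 V / 2^13.
Output = V_min + (1414/8192) × range = -2.15 + 0.172607 × 4.3 V
      = -2.15 + 0.742212 = -1.40779 V.

-1.408 V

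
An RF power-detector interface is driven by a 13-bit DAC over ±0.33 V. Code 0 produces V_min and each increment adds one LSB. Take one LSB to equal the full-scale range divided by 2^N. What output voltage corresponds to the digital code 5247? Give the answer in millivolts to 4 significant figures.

Range = 0.33 − (-0.33) = 0.66 V. LSB = 0.66 V / 2^13.
Output = V_min + (5247/8192) × range = -0.33 + 0.640503 × 0.66 V
      = -0.33 + 0.422732 = 0.0927319 V.

92.73 mV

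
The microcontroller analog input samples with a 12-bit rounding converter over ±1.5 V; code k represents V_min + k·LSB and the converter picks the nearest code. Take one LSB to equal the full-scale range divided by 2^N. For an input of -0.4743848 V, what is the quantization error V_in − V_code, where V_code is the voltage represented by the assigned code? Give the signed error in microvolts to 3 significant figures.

+225 µV

Full-scale range = 1.5 V − (-1.5 V) = 3 V. LSB = 3 V / 2^12 ≈ 0.7324 mV.
(-0.4743848 − (-1.5)) / LSB = 1.0256152 × 4096/3 = 1400.3066. Nearest integer: k = 1400.
V_code = V_min + k × range/2^12 = -1.5 + 1400 × 3/4096 = -0.4746093750 V.
V_in − V_code = -0.4743848 − (-0.4746093750) = +225 µV.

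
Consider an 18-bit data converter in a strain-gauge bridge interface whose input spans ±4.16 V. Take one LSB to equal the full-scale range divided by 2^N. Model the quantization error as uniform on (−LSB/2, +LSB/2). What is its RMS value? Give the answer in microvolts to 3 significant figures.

9.16 µV

The full-scale span is 4.16 − (-4.16) = 8.32 V.
Step size = 8.32/262144 V = 31.738 µV.
V_rms = LSB/√12 = 31.738 µV / √12 = 9.16 µV.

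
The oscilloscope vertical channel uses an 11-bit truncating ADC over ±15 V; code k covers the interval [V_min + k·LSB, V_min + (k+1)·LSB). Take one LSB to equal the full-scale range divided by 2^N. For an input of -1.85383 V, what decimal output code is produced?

Range = 15 − (-15) = 30 V. LSB = 30 V / 2^11 ≈ 14.65 mV.
code = ⌊(V_in − V_min)/LSB⌋ = ⌊(V_in − V_min) × 2^11 / range⌋
     = ⌊(-1.85383 − (-15)) × 2048 / 30⌋ = ⌊13.14617 × 2048/30⌋
     = ⌊897.445⌋ = 897.

897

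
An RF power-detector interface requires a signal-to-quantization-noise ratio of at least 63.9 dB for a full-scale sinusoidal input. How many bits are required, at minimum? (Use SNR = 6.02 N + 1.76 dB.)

11 bits

6.02 N + 1.76 ≥ 63.9 gives N ≥ 10.322, so the minimum integer is 11.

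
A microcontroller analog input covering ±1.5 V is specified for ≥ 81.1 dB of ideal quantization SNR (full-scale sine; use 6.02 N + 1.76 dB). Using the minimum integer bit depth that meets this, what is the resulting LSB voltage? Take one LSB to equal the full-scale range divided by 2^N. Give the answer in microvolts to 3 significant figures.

Full-scale range = 1.5 V − (-1.5 V) = 3 V.
N ≥ (81.1 − 1.76)/6.02 = 13.179 → N_min = 14.
One LSB is 3 V / 16384 = 183 µV.

183 µV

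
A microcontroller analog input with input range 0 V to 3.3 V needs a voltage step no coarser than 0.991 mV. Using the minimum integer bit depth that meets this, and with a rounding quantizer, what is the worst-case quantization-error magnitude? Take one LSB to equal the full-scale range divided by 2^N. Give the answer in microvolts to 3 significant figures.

403 µV

Span = 3.3 V.
Required number of levels: 3.3/0.991 mV = 3330.0; smallest N with 2^N ≥ that is 12.
LSB = 3.3 V / 2^12 = 0.80566 mV.
Max error for round-to-nearest is LSB/2 = 403 µV.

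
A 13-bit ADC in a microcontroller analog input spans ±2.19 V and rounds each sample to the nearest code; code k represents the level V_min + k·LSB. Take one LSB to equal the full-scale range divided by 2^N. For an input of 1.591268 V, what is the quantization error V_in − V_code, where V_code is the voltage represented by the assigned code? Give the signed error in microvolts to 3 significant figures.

+96.1 µV

Span: 2.19 V − (-2.19 V) = 4.38 V. LSB = 4.38 V / 2^13 ≈ 0.5347 mV.
(V_in − V_min)/LSB = (1.591268 − (-2.19)) × 8192/4.38 = 7072.1798 → nearest code k = 7072.
Reconstructed level: -2.19 + 7072 × 4.38/8192 V = 1.591171875 V.
V_in − V_code = 1.591268 − (1.591171875) = +96.1 µV.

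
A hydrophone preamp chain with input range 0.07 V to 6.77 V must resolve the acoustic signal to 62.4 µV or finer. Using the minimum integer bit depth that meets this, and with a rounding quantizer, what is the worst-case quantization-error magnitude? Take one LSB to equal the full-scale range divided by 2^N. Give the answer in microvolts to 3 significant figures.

Range = 6.77 − (0.07) = 6.7 V.
6.7 V / 62.4 µV = 107400. Since 2^16 = 65536 and 2^17 = 131072, N = 17.
LSB = 6.7 V ÷ 2^17 = 6.7/131072 V = 51.117 µV.
Half an LSB is 25.6 µV.

25.6 µV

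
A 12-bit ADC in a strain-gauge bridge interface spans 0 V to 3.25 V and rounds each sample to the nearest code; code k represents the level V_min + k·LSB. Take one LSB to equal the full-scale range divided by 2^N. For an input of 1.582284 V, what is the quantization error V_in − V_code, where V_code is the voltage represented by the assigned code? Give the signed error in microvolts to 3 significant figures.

+131 µV

Full-scale range = 3.25 V. LSB = 3.25 V / 2^12 ≈ 0.7935 mV.
(V_in − V_min)/LSB = (1.582284 − (0)) × 4096/3.25 = 1994.1647 → nearest code k = 1994.
Reconstructed level: 0 + 1994 × 3.25/4096 V = 1.582153320 V.
Error = V_in − V_code = 1.582284 − (1.582153320) = +131 µV.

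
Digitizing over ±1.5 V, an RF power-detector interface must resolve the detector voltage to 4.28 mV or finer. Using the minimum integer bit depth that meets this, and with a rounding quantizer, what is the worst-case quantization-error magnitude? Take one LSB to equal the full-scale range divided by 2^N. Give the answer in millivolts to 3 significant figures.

The full-scale span is 1.5 − (-1.5) = 3 V.
Levels needed ≥ 3/4.28 mV = 700.9. 2^10 = 1024 suffices, so N_min = 10.
One LSB is 3 V / 1024 = 2.9297 mV.
|e|_max = LSB/2 = 1.46 mV.

1.46 mV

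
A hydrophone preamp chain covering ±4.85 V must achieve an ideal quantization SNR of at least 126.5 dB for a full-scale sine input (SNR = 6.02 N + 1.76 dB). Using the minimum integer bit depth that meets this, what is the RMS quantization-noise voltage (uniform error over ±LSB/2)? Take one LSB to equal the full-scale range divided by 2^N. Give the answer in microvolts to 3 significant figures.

1.34 µV

Span: 4.85 V − (-4.85 V) = 9.7 V.
6.02 N + 1.76 ≥ 126.5 gives N ≥ 20.721, so the minimum integer is 21.
One LSB is 9.7 V / 2097152 = 4.6253 µV.
RMS noise = LSB/√12 = 1.34 µV.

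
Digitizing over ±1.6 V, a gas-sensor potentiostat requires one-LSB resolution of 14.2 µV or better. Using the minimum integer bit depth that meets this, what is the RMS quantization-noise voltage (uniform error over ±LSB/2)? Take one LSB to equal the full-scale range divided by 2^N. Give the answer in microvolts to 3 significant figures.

Range = 1.6 − (-1.6) = 3.2 V.
3.2 V / 14.2 µV = 225400. Since 2^17 = 131072 and 2^18 = 262144, N = 18.
LSB = 3.2 V ÷ 2^18 = 3.2/262144 V = 12.207 µV.
σ_q = LSB/√12 = 12.207 µV/3.4641 = 3.52 µV.

3.52 µV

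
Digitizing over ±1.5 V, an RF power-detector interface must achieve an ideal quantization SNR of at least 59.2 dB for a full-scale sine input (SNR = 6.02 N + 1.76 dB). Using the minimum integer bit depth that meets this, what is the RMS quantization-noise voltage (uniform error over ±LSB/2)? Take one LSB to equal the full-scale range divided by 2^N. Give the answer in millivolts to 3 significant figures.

0.846 mV

The full-scale span is 1.5 − (-1.5) = 3 V.
6.02 N + 1.76 ≥ 59.2 gives N ≥ 9.542, so the minimum integer is 10.
One LSB is 3 V / 1024 = 2.9297 mV.
σ_q = LSB/√12 = 2.9297 mV/3.4641 = 0.846 mV.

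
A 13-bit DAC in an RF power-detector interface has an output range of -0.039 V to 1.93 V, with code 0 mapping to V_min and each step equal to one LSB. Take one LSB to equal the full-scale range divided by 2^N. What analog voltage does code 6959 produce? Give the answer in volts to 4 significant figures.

The full-scale span is 1.93 − (-0.039) = 1.969 V. LSB = 1.969 V / 2^13.
V_out = V_min + code × LSB = -0.039 V + 6959 × 1.969 V / 8192
      = -0.039 V + 1.67264 V = 1.63364 V.

1.634 V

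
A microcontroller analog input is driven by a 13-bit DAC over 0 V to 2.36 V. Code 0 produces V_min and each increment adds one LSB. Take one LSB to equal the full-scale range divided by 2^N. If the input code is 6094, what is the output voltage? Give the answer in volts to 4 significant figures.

1.756 V

Range is 2.36 V. LSB = 2.36 V / 2^13.
V_out = V_min + code × LSB = 0 V + 6094 × 2.36 V / 8192
      = 0 + 1.75560 = 1.75560 V.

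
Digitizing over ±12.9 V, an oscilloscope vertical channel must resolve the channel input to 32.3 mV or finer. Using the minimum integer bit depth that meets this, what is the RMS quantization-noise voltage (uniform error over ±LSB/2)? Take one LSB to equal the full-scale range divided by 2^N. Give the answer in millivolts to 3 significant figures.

Range = 12.9 − (-12.9) = 25.8 V.
25.8 V / 32.3 mV = 798.8. Since 2^9 = 512 and 2^10 = 1024, N = 10.
Step size = 25.8/1024 V = 25.195 mV.
RMS noise = LSB/√12 = 7.27 mV.

7.27 mV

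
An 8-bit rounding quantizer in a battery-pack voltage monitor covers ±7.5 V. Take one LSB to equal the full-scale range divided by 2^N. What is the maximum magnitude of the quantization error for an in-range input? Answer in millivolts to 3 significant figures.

29.3 mV

Span: 7.5 V − (-7.5 V) = 15 V.
LSB = 15 V ÷ 2^8 = 15/256 V = 58.594 mV.
|e|_max = LSB/2 = 29.3 mV.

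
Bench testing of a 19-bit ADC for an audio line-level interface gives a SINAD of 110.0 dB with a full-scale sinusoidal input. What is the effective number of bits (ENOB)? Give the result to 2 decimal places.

17.98 bits

Inverting SNR = 6.02 N + 1.76: N_eff = (110.0 − 1.76)/6.02 = 17.9801.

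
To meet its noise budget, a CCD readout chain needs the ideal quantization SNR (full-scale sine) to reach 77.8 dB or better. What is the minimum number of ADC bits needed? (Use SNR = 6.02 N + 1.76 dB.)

6.02 N + 1.76 ≥ 77.8 gives N ≥ 12.631, so the minimum integer is 13.

13 bits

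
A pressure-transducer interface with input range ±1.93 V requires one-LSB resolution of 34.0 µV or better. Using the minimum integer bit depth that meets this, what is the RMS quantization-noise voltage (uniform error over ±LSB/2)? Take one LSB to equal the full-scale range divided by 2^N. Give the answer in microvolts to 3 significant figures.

The full-scale span is 1.93 − (-1.93) = 3.86 V.
Need 2^N ≥ 3.86 V / 34.0 µV = 113500 → N_min = 17.
One LSB is 3.86 V / 131072 = 29.449 µV.
RMS noise = LSB/√12 = 8.50 µV.

8.50 µV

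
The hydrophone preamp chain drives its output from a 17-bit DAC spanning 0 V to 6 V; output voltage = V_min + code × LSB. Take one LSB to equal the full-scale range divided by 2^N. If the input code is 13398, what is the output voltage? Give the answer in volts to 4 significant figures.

0.6133 V

Span = 6 V. LSB = 6 V / 2^17.
Output = V_min + (13398/131072) × range = 0 + 0.102219 × 6 V
      = 0 V + 0.613312 V = 0.613312 V.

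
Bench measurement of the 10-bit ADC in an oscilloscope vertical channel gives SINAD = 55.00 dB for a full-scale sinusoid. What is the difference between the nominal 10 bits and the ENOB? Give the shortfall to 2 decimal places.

1.16 bits

Effective bits = (55.00 − 1.76)/6.02 = 8.8439.
Lost resolution: 10 − 8.8439 = 1.1561 bits.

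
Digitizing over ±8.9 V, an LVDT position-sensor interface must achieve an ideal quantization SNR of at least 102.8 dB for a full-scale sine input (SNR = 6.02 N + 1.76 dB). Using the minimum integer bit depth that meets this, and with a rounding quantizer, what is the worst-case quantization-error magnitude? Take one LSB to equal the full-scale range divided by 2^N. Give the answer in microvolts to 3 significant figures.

Span: 8.9 V − (-8.9 V) = 17.8 V.
Solving 6.02 N ≥ 102.8 − 1.76: N ≥ 16.784. Round up → N = 17.
Step size = 17.8/131072 V = 135.80 µV.
Half an LSB is 67.9 µV.

67.9 µV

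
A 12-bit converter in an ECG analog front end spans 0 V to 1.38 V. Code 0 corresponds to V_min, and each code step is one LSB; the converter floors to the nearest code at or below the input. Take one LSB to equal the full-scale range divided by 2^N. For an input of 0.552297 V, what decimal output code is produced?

1639

V_FS = 1.38 V. LSB = 1.38 V / 2^12 ≈ 336.9 µV.
code = ⌊(V_in − V_min)/LSB⌋ = ⌊(V_in − V_min) × 2^12 / range⌋
     = ⌊(0.552297 − (0)) × 4096 / 1.38⌋ = ⌊0.552297 × 4096/1.38⌋
     = ⌊1639.282⌋ = 1639.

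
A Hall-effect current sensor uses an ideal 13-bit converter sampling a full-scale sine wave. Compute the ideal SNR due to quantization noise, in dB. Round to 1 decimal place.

6.02(13) + 1.76 = 78.26 + 1.76 = 80.02 dB.

80.0 dB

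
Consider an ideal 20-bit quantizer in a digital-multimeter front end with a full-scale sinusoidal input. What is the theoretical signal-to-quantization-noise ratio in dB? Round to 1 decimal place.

122.2 dB

SNR = 6.02·20 + 1.76 = 122.16 dB.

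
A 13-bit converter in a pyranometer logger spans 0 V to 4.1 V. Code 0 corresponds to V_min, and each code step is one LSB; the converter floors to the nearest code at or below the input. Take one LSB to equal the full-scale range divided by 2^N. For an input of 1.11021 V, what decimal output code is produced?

Span = 4.1 V. LSB = 4.1 V / 2^13 ≈ 0.5005 mV.
code = ⌊(V_in − V_min)/LSB⌋ = ⌊(V_in − V_min) × 2^13 / range⌋
     = ⌊(1.11021 − (0)) × 8192 / 4.1⌋ = ⌊1.11021 × 8192/4.1⌋
     = ⌊2218.254⌋ = 2218.

2218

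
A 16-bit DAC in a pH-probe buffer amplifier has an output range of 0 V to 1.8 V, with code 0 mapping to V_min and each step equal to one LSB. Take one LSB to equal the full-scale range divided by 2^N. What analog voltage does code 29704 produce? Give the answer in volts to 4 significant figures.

0.8158 V

Range is 1.8 V. LSB = 1.8 V / 2^16.
V_out = V_min + code × LSB = 0 V + 29704 × 1.8 V / 65536
      = 0 V + 0.815845 V = 0.815845 V.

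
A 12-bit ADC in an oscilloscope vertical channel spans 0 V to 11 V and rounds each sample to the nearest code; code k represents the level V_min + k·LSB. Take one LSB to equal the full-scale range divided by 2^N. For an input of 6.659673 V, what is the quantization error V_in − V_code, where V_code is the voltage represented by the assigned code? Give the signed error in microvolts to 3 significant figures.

−483 µV

Range is 11 V. LSB = 11 V / 2^12 ≈ 2.686 mV.
Position in LSBs: (6.659673 − (0)) × 4096/11 = 2479.8201; rounding gives k = 2480.
Reconstructed level: 0 + 2480 × 11/4096 V = 6.660156250 V.
e = 6.659673 − (6.660156250) = −483 µV.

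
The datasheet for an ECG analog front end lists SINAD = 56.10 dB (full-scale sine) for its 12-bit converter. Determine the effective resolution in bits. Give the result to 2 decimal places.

9.03 bits

Inverting SNR = 6.02 N + 1.76: N_eff = (56.10 − 1.76)/6.02 = 9.0266.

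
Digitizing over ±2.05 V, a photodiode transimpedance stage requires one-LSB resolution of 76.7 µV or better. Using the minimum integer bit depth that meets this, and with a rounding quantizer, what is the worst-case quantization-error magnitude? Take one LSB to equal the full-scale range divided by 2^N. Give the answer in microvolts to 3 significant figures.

The full-scale span is 2.05 − (-2.05) = 4.1 V.
Required number of levels: 4.1/76.7 µV = 53455; smallest N with 2^N ≥ that is 16.
One LSB is 4.1 V / 65536 = 62.561 µV.
Max error for round-to-nearest is LSB/2 = 31.3 µV.

31.3 µV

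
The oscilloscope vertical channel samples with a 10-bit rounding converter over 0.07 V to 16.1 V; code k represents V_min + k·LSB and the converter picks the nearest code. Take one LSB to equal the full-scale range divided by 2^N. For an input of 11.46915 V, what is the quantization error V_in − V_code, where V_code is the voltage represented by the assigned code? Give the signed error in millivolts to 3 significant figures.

+2.82 mV

Span: 16.1 V − (0.07 V) = 16.03 V. LSB = 16.03 V / 2^10 ≈ 15.65 mV.
(11.46915 − (0.07)) / LSB = 11.39915 × 1024/16.03 = 728.1803. Nearest integer: k = 728.
Reconstructed level: 0.07 + 728 × 16.03/1024 V = 11.46632813 V.
e = 11.46915 − (11.46632813) = +2.82 mV.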